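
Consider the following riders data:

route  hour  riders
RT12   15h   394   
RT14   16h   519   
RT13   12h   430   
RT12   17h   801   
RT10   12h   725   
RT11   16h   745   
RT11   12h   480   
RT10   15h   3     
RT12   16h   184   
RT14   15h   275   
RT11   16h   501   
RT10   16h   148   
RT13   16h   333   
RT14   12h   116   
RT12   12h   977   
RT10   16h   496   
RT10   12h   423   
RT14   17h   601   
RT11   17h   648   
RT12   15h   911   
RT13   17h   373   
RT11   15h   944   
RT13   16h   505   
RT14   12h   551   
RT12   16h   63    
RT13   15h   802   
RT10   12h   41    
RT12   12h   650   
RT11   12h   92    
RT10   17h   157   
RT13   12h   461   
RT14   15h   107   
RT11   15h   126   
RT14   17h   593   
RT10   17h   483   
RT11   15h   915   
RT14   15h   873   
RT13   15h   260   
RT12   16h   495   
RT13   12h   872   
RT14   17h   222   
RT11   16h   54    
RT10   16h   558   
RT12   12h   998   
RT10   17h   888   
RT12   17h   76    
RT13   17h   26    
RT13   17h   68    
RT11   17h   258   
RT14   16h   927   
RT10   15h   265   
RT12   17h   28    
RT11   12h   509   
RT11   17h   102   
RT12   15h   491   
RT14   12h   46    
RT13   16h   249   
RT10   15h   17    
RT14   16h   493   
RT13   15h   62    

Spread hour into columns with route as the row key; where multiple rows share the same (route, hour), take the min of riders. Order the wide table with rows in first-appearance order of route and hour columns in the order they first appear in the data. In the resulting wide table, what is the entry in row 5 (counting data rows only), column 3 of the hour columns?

With rows in first-appearance order of route, row 5 is route=RT11. hour columns in first-appearance order: 15h, 16h, 12h, 17h; column 3 is 12h.
Long rows with route=RT11, hour=12h: min(480, 92, 509) = 92.

92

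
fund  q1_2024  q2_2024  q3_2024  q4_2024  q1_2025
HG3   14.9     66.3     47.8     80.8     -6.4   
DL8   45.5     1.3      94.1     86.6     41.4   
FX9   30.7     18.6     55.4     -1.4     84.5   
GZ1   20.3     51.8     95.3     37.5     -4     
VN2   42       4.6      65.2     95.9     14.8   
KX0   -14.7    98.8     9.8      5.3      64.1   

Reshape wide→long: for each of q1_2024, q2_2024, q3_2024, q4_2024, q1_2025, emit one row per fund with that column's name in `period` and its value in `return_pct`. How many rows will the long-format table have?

6 fund values × 5 melted columns = 30 rows.

30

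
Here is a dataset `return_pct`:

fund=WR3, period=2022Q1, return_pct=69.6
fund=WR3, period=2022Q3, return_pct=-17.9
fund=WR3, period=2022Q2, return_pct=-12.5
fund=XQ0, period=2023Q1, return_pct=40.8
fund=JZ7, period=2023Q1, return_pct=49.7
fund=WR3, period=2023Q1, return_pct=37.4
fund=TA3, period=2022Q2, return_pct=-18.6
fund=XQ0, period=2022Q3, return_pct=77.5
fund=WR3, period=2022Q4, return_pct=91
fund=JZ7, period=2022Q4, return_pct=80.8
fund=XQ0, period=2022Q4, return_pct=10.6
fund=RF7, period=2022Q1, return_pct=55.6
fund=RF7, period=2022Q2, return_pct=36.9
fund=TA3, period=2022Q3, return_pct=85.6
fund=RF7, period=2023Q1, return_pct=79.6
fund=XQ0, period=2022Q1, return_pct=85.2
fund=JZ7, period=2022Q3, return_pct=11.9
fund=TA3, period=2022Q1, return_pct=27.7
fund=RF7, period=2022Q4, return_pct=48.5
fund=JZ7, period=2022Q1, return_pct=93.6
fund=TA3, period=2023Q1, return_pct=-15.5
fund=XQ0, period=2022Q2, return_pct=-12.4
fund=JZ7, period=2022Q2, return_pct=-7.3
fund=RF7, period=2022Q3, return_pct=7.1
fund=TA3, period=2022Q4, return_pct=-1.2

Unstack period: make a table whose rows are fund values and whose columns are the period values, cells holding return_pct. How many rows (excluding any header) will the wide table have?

5

5 distinct fund values → 5 rows.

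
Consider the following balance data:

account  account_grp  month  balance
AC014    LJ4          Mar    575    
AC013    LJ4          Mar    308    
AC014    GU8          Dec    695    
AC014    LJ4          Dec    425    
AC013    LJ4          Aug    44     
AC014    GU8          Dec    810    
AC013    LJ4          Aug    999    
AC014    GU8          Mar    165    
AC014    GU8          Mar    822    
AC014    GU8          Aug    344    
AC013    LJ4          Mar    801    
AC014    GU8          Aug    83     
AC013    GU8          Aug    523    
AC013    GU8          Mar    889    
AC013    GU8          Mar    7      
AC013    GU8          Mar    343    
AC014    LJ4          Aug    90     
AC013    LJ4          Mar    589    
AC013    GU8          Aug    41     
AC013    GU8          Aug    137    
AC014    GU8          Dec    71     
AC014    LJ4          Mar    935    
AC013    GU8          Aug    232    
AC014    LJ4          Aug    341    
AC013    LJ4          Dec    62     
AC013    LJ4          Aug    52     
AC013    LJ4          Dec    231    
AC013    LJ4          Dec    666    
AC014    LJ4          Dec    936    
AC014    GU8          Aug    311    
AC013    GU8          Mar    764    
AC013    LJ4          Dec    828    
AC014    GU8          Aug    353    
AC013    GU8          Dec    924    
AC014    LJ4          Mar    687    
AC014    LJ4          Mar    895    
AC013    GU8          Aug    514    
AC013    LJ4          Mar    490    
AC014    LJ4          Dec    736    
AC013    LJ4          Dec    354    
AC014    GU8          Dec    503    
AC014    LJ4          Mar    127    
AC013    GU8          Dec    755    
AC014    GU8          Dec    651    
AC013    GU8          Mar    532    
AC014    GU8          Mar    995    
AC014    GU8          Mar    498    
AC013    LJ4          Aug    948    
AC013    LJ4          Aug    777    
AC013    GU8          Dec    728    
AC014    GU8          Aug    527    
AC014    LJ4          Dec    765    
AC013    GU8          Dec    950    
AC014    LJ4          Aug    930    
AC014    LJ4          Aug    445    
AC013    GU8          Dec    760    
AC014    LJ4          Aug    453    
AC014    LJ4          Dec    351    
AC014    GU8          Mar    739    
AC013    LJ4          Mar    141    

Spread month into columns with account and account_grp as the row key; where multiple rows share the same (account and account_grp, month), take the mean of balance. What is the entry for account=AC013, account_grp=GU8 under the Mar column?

Rows with account=AC013, account_grp=GU8 and month=Mar: balance values are 889, 7, 343, 764, 532.
(889 + 7 + 343 + 764 + 532) / 5 = 507.

507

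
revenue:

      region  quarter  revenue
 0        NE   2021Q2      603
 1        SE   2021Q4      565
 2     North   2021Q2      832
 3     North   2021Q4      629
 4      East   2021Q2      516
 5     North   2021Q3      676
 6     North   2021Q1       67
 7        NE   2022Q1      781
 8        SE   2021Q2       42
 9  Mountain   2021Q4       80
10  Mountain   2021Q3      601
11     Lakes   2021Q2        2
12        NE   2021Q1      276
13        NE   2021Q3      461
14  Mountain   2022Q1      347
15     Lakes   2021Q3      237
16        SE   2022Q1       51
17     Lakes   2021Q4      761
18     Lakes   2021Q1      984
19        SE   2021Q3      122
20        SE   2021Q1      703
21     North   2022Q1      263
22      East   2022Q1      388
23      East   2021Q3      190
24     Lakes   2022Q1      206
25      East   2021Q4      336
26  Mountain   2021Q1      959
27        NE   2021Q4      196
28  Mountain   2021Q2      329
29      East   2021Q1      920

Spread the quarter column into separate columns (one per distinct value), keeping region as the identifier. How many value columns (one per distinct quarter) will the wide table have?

5 distinct quarter values: 2021Q1, 2021Q2, 2021Q3, 2021Q4, 2022Q1.

5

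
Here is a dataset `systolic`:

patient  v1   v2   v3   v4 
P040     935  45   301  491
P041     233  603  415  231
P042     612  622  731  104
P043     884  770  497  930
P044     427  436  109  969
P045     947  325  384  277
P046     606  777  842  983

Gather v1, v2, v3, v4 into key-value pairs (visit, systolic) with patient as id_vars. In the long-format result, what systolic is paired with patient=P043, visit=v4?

Unpivoting turns each (patient, wide-column) pair into one long row.
The wide cell at row P043, column v4 holds 930, so the long row (P043, v4) has systolic=930.

930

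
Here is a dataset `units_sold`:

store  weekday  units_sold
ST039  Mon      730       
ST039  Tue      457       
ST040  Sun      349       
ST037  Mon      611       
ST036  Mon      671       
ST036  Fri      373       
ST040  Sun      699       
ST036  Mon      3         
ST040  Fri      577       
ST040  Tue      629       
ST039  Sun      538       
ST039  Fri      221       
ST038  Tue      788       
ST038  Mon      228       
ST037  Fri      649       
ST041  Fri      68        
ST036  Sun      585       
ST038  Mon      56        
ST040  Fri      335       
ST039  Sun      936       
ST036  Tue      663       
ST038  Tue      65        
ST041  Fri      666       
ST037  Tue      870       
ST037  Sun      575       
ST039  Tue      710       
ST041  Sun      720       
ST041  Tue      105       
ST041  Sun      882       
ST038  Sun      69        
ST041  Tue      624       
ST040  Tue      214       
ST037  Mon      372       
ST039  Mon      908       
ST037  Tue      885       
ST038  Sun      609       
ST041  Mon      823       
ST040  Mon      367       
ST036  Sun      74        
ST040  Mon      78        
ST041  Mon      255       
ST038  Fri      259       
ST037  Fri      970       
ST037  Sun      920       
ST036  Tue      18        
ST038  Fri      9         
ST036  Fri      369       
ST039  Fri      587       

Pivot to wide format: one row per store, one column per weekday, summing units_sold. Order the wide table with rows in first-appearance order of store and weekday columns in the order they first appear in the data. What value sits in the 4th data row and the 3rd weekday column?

With rows in first-appearance order of store, row 4 is store=ST036. weekday columns in first-appearance order: Mon, Tue, Sun, Fri; column 3 is Sun.
Long rows with store=ST036, weekday=Sun: 585 + 74 = 659.

659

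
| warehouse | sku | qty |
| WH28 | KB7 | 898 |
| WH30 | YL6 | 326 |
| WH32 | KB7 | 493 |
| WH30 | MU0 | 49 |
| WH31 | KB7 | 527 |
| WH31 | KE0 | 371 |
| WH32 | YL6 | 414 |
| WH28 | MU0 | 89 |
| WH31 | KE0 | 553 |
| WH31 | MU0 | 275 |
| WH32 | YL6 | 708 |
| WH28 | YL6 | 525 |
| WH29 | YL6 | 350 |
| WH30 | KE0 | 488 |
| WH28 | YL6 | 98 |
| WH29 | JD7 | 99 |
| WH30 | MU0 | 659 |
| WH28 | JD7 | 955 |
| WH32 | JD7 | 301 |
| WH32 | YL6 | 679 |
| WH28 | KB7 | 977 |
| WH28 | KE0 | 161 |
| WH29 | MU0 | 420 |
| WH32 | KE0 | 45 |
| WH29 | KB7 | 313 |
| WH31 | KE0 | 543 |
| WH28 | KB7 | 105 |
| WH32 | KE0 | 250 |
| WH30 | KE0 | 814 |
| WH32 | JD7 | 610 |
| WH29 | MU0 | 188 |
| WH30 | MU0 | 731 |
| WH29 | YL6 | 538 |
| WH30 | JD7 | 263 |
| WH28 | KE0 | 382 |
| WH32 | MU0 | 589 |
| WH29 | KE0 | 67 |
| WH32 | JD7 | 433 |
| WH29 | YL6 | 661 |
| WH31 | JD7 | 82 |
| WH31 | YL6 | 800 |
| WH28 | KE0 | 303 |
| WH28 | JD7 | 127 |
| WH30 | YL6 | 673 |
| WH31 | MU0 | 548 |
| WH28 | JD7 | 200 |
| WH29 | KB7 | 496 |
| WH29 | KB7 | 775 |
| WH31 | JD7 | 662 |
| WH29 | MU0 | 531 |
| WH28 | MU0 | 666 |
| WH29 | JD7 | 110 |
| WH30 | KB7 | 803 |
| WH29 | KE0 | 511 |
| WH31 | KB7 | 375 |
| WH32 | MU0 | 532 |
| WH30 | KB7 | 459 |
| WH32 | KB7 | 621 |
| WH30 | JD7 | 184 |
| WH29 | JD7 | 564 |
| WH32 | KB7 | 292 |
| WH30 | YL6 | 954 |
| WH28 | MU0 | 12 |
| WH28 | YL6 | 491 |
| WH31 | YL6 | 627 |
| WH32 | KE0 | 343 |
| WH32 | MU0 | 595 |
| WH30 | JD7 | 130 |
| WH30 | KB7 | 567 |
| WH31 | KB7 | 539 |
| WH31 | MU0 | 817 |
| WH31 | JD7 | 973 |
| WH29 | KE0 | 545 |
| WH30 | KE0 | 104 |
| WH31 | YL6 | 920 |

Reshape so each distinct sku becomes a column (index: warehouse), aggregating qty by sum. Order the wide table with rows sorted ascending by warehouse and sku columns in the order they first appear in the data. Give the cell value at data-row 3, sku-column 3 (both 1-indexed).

1439

With rows sorted ascending by warehouse, row 3 is warehouse=WH30. sku columns in first-appearance order: KB7, YL6, MU0, KE0, JD7; column 3 is MU0.
Long rows with warehouse=WH30, sku=MU0: 49 + 659 + 731 = 1439.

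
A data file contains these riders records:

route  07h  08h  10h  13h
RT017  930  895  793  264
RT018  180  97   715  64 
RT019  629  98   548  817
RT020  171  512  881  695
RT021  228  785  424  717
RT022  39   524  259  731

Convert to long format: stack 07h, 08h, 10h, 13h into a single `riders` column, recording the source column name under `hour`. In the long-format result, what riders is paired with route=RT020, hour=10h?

Unpivoting turns each (route, wide-column) pair into one long row.
The wide cell at row RT020, column 10h holds 881, so the long row (RT020, 10h) has riders=881.

881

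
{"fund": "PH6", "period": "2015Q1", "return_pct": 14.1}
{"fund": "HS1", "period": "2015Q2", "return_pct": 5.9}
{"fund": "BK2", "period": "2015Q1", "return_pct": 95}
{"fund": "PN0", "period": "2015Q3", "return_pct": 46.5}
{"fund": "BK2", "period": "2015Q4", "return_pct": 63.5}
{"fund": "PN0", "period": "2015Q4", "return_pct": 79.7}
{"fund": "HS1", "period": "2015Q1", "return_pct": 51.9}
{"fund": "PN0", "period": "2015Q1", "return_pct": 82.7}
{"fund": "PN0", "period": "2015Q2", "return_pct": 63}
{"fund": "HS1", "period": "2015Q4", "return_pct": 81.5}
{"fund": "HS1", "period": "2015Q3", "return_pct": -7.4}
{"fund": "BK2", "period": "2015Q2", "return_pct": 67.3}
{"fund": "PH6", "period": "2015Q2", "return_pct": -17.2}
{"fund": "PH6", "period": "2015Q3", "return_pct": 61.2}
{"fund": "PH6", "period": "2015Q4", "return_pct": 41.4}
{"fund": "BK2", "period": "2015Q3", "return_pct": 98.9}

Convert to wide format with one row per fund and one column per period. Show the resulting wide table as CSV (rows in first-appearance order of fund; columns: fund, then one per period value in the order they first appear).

Columns: fund plus the 4 distinct period values (2015Q1, 2015Q2, 2015Q3, 2015Q4).
For example, row PH6 column 2015Q1 takes return_pct=14.1 from the long row (PH6, 2015Q1).

fund,2015Q1,2015Q2,2015Q3,2015Q4
PH6,14.1,-17.2,61.2,41.4
HS1,51.9,5.9,-7.4,81.5
BK2,95,67.3,98.9,63.5
PN0,82.7,63,46.5,79.7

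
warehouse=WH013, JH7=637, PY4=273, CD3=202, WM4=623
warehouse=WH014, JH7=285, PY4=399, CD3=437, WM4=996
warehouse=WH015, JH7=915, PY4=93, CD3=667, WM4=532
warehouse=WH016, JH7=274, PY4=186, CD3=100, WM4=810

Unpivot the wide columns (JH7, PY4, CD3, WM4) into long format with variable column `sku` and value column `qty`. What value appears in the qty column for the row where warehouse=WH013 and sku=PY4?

Unpivoting turns each (warehouse, wide-column) pair into one long row.
The wide cell at row WH013, column PY4 holds 273, so the long row (WH013, PY4) has qty=273.

273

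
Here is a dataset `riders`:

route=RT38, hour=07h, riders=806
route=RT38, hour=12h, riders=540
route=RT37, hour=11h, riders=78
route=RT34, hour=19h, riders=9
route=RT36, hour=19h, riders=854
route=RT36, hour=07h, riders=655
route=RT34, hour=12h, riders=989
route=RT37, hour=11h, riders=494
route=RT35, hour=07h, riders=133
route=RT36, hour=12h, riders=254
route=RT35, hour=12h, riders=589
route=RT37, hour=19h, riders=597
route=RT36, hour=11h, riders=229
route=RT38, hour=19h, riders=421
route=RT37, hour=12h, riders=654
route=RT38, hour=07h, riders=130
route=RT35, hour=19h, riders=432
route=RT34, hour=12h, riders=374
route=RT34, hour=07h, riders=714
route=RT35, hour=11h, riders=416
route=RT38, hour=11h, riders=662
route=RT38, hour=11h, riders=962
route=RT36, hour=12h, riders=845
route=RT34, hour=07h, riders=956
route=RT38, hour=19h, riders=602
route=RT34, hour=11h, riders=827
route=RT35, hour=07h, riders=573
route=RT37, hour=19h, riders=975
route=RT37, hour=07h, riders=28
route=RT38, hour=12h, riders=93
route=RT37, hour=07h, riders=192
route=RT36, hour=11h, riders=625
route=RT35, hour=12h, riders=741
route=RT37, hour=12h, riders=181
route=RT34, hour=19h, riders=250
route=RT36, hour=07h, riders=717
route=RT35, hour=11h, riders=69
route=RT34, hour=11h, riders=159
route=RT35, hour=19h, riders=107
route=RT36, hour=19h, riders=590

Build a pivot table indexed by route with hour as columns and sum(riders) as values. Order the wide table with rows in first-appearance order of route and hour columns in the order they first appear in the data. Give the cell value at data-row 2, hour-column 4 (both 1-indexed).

With rows in first-appearance order of route, row 2 is route=RT37. hour columns in first-appearance order: 07h, 12h, 11h, 19h; column 4 is 19h.
Long rows with route=RT37, hour=19h: 597 + 975 = 1572.

1572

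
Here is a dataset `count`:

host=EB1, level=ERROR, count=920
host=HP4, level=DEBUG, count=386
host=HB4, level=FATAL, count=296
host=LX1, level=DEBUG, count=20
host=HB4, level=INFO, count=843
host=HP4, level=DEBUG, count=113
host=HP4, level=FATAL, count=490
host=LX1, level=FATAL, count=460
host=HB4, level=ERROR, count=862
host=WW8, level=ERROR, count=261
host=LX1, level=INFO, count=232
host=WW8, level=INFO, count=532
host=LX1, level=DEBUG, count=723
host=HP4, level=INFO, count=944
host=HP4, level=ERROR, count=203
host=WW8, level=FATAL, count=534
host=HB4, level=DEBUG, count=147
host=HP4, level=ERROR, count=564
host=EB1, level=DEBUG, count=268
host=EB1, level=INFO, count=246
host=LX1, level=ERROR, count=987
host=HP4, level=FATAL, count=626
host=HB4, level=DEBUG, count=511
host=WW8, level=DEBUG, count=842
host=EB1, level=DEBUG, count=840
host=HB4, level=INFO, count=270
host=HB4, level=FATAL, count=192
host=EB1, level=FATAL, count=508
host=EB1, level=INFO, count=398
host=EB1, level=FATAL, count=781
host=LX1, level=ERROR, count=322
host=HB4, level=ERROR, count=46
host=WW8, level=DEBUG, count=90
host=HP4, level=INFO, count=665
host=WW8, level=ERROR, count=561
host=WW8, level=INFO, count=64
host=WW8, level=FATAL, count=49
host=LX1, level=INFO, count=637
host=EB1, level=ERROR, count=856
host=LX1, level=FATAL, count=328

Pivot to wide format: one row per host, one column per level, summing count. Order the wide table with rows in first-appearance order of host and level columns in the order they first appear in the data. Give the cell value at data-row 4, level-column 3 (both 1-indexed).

With rows in first-appearance order of host, row 4 is host=LX1. level columns in first-appearance order: ERROR, DEBUG, FATAL, INFO; column 3 is FATAL.
Long rows with host=LX1, level=FATAL: 460 + 328 = 788.

788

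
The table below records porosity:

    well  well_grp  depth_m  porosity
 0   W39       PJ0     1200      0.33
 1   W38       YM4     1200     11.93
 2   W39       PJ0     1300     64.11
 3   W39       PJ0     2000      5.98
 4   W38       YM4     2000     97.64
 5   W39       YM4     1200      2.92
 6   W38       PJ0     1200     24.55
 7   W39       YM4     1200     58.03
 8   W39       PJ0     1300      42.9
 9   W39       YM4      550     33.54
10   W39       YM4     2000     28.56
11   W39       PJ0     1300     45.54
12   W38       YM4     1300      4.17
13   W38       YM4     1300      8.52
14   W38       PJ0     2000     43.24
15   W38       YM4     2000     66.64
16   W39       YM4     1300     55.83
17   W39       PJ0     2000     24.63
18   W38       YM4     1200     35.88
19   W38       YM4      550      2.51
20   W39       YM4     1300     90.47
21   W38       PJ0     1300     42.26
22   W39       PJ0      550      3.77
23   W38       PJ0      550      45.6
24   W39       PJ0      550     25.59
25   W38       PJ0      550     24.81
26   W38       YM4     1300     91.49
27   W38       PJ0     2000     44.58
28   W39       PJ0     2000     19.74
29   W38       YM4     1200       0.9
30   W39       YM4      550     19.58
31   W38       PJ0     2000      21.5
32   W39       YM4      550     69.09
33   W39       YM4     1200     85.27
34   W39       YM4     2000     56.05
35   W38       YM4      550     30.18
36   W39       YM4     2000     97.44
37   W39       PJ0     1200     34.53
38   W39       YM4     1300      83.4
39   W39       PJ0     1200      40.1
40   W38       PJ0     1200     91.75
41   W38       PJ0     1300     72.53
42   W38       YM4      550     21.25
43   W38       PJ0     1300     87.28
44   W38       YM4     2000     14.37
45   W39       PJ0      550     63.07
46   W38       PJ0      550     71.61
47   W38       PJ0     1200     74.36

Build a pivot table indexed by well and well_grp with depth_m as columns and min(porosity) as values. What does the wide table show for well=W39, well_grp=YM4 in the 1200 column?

Rows with well=W39, well_grp=YM4 and depth_m=1200: porosity values are 2.92, 58.03, 85.27.
min(2.92, 58.03, 85.27) = 2.92.

2.92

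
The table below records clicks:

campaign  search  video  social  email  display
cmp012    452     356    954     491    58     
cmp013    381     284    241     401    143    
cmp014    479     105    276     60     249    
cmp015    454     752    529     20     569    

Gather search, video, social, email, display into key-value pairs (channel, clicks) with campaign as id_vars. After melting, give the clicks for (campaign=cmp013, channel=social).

241

Unpivoting turns each (campaign, wide-column) pair into one long row.
The wide cell at row cmp013, column social holds 241, so the long row (cmp013, social) has clicks=241.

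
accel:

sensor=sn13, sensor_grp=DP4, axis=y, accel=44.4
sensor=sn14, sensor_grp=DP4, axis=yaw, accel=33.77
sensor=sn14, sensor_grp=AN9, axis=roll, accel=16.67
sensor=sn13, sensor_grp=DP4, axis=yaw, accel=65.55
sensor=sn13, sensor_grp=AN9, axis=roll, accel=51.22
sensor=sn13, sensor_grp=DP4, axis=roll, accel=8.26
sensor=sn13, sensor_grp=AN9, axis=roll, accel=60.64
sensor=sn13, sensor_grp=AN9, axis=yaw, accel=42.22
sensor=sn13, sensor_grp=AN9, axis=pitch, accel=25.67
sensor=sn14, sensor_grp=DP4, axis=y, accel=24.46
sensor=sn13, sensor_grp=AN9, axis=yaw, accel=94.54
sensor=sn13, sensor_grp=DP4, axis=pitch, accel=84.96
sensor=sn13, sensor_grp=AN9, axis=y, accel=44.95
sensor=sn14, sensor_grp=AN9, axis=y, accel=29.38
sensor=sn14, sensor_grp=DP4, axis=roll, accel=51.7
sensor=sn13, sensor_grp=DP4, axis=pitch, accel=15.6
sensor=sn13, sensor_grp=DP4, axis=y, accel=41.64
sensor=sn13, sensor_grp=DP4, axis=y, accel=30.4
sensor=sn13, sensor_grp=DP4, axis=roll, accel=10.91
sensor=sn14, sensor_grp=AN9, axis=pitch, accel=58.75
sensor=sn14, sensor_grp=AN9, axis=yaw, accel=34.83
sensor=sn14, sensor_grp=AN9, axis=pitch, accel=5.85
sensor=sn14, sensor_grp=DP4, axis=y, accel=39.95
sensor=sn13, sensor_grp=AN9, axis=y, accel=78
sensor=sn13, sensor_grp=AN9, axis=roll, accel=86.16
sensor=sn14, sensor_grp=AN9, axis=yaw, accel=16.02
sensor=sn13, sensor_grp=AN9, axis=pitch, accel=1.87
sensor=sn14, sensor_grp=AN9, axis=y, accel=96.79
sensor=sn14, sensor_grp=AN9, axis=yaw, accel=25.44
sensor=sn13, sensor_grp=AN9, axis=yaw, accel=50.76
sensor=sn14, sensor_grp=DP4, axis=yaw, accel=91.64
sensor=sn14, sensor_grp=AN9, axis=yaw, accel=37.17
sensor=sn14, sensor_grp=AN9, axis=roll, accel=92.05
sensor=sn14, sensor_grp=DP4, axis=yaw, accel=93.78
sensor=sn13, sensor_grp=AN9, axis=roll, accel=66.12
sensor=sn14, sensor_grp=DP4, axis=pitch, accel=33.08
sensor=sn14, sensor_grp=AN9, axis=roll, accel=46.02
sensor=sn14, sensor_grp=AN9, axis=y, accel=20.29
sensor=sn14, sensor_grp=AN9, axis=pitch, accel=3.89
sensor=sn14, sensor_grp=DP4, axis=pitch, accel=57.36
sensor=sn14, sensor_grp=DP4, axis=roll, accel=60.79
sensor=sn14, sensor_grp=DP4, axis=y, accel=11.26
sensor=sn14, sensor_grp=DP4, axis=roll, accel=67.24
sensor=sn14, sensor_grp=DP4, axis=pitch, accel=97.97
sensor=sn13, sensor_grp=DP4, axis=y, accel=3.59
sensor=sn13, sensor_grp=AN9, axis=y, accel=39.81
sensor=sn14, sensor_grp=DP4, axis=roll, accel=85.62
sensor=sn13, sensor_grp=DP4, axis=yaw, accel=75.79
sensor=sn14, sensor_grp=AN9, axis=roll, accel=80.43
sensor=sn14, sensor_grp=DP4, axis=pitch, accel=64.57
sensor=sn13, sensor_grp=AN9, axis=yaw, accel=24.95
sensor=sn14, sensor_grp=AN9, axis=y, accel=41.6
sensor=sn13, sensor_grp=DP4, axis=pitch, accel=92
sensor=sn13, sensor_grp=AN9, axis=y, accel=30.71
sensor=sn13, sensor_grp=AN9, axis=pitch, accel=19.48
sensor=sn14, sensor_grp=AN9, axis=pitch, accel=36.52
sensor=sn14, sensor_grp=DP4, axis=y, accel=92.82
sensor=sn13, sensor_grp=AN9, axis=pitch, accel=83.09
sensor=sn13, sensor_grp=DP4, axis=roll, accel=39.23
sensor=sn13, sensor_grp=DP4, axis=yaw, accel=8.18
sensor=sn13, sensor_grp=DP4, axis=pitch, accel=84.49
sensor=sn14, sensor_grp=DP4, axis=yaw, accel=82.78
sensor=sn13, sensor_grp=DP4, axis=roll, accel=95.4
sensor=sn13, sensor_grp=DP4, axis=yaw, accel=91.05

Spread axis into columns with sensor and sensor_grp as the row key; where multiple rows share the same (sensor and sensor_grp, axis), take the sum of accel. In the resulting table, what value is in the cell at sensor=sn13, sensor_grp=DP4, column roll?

153.80

Rows with sensor=sn13, sensor_grp=DP4 and axis=roll: accel values are 8.26, 10.91, 39.23, 95.4.
8.26 + 10.91 + 39.23 + 95.4 = 153.80.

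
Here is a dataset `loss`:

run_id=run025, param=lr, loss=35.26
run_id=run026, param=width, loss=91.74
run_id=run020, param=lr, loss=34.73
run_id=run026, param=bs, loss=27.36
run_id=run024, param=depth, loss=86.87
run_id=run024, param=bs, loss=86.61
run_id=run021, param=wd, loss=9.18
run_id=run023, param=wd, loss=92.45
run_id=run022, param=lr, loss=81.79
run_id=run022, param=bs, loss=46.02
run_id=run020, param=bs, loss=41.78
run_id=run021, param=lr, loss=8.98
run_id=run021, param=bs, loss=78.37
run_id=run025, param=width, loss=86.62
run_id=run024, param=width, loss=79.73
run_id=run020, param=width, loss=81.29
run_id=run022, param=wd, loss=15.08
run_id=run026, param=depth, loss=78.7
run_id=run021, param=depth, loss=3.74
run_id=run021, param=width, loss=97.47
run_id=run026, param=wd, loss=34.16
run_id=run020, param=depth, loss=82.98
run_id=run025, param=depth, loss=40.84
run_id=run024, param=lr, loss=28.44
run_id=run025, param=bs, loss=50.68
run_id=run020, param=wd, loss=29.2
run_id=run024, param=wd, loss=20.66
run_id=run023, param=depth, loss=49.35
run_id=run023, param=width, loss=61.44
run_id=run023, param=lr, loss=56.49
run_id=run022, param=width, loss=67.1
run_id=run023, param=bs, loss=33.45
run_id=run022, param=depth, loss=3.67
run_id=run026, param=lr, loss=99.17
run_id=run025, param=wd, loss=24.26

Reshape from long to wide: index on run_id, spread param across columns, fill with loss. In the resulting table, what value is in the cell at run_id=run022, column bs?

Wide layout: rows indexed by run_id, columns are the 5 distinct param values (lr, width, bs, depth, wd).
Cell (run_id=run022, param=bs) draws from the long row where run_id=run022 and param=bs, which has loss=46.02.

46.02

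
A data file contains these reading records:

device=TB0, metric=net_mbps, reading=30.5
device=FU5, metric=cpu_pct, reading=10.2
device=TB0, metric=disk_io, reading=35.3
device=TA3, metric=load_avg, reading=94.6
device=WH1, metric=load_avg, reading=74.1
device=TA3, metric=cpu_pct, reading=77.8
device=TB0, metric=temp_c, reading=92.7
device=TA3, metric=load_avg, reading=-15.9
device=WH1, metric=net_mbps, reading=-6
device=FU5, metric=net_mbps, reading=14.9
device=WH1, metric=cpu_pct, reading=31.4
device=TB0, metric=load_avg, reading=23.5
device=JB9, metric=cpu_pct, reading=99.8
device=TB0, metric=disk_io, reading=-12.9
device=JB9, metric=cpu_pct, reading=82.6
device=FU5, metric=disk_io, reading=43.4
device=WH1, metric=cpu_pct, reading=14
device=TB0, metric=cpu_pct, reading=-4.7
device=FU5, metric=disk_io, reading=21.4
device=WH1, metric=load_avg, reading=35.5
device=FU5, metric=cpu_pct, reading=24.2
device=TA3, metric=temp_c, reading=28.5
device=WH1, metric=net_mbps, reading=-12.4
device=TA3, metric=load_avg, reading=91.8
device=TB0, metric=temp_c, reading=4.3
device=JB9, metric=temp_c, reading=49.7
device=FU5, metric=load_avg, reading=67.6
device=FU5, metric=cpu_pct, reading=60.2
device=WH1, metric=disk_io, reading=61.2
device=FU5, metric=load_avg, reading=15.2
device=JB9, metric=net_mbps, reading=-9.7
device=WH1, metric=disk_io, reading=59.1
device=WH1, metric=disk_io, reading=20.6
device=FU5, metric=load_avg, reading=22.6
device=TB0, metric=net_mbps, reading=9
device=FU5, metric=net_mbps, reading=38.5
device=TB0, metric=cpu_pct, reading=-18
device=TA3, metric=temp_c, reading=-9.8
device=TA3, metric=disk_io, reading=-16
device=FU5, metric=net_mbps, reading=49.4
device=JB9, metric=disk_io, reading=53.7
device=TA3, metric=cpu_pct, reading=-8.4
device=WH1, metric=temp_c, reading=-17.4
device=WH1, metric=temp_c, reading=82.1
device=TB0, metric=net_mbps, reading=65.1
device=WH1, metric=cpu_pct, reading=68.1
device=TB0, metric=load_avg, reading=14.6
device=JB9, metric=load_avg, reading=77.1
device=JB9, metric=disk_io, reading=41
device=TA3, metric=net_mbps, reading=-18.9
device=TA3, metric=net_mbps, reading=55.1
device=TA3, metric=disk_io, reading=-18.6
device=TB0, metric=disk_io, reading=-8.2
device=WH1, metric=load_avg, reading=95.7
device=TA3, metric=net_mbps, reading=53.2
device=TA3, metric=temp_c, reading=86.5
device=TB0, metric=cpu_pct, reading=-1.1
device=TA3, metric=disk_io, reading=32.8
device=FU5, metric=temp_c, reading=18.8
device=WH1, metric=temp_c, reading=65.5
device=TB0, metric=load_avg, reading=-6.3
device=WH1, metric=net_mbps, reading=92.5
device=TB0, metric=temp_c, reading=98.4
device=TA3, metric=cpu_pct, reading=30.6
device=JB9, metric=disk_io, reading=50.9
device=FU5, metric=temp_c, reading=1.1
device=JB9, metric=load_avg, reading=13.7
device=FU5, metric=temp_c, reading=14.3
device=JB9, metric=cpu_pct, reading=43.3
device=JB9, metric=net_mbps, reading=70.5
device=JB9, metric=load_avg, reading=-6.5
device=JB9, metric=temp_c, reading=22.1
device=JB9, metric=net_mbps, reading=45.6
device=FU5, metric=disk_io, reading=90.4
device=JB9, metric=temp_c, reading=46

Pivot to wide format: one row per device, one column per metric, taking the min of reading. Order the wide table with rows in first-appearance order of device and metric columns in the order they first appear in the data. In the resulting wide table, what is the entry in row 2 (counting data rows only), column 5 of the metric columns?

1.1

With rows in first-appearance order of device, row 2 is device=FU5. metric columns in first-appearance order: net_mbps, cpu_pct, disk_io, load_avg, temp_c; column 5 is temp_c.
Long rows with device=FU5, metric=temp_c: min(18.8, 1.1, 14.3) = 1.1.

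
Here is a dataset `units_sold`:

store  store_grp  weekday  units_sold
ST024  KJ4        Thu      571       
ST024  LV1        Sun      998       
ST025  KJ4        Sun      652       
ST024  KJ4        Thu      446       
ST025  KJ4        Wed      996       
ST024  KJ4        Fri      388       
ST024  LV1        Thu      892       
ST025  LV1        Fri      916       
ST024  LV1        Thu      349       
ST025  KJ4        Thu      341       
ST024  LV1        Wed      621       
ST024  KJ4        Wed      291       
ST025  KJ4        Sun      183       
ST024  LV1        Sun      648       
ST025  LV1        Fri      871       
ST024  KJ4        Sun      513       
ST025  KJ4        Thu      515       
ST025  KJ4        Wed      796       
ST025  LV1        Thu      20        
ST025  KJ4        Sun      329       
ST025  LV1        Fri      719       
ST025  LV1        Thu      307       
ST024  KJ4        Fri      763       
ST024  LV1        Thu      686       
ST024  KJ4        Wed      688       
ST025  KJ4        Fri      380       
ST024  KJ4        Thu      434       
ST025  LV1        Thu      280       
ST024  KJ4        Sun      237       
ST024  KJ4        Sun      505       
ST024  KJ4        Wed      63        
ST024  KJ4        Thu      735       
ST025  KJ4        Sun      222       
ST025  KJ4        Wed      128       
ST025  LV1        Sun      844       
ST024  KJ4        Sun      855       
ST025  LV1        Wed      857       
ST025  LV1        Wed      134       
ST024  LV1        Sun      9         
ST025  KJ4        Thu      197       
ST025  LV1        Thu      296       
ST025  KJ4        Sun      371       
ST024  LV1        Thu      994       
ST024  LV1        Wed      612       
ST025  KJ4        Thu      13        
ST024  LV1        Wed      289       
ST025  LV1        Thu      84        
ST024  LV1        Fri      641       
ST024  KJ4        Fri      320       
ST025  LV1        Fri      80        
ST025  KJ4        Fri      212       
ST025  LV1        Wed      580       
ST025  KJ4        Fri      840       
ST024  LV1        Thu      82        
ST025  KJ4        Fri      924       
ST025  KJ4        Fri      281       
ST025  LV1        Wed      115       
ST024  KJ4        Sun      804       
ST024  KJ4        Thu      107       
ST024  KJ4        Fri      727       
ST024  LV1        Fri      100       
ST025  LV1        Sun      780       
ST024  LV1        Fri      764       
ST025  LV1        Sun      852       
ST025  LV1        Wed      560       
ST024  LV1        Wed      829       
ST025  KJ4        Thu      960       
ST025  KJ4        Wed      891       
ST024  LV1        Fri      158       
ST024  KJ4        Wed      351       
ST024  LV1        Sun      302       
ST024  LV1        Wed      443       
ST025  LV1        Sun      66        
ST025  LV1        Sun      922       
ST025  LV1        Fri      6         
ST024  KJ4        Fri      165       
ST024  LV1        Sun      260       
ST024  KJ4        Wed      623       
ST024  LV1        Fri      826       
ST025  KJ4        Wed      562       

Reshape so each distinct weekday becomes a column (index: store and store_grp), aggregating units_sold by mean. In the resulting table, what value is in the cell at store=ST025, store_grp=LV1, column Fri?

518.40

Rows with store=ST025, store_grp=LV1 and weekday=Fri: units_sold values are 916, 871, 719, 80, 6.
(916 + 871 + 719 + 80 + 6) / 5 = 518.40.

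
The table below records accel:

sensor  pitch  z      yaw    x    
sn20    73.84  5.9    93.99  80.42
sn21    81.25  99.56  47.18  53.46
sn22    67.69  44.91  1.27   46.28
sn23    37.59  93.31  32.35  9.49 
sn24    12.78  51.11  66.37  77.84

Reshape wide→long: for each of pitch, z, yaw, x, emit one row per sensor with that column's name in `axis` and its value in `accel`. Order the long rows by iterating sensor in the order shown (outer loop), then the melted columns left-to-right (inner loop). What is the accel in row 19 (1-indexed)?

20 rows total (5 × 4). Row 19: index ⌊(19-1)/4⌋ = 4 into sensor → sn24; (19-1) mod 4 = 2 into the melted columns → yaw.
So row 19 is (sn24, yaw, 66.37); accel = 66.37.

66.37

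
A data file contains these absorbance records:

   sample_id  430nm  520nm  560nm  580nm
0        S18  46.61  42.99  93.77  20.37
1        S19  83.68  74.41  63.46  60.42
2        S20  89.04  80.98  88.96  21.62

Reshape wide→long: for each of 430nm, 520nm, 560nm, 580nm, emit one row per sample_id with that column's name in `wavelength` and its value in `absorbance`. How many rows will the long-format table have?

12

3 sample_id values × 4 melted columns = 12 rows.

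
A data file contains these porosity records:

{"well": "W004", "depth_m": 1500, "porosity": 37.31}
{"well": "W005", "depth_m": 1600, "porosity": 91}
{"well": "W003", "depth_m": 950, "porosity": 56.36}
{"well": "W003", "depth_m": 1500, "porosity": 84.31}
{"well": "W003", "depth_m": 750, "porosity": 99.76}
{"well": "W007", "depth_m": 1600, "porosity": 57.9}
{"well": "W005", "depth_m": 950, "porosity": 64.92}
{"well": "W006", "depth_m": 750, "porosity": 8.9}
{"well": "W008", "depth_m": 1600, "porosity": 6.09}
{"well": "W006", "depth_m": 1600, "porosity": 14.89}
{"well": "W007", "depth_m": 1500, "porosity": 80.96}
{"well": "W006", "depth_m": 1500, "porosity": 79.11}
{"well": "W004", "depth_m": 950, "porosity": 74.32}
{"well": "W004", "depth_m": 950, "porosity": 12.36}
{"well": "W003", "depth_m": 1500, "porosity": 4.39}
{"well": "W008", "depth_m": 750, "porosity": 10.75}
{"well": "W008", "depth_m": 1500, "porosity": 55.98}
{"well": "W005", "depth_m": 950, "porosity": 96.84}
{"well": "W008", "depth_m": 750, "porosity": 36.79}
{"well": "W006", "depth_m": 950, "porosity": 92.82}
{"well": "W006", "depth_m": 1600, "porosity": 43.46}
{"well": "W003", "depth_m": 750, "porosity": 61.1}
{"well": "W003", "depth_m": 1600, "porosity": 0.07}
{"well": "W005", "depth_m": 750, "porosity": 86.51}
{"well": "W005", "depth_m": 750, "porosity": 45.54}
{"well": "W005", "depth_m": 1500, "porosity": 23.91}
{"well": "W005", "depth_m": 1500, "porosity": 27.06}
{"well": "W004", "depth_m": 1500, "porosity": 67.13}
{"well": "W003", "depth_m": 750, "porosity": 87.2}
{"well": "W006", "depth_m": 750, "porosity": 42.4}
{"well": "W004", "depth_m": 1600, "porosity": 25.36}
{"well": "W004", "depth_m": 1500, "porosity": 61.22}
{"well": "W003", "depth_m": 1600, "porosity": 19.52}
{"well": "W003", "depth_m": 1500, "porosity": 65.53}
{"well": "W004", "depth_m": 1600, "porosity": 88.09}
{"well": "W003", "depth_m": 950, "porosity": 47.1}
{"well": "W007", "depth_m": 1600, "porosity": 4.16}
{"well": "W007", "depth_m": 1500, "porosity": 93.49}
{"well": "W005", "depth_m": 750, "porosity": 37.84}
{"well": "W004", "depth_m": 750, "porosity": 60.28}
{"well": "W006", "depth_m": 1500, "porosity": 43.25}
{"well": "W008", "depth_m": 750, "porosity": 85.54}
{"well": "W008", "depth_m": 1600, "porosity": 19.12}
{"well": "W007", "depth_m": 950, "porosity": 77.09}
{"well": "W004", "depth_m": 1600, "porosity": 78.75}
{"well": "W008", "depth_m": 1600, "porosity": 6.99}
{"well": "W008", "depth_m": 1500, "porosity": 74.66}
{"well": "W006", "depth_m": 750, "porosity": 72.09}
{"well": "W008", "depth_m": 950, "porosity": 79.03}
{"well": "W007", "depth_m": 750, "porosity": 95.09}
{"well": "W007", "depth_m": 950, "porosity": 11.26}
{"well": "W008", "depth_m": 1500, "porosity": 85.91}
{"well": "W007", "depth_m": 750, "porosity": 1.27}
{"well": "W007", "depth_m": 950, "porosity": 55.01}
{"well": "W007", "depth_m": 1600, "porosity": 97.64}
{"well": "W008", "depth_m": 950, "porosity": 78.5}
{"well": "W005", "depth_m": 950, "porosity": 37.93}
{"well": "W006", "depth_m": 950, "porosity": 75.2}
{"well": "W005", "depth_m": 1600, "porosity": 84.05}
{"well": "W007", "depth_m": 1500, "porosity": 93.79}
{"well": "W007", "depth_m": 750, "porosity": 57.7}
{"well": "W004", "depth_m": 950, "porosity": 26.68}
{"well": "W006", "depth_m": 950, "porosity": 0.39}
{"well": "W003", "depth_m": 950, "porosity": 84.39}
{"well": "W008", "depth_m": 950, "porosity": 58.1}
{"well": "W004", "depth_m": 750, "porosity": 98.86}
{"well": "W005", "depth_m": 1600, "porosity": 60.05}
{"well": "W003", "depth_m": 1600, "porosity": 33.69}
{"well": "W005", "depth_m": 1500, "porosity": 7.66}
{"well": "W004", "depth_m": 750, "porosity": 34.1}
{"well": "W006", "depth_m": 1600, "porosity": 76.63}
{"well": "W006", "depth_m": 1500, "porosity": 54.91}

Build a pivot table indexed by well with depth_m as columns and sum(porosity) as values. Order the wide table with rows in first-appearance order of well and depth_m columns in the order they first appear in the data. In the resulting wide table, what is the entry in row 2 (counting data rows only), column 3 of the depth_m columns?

199.69

With rows in first-appearance order of well, row 2 is well=W005. depth_m columns in first-appearance order: 1500, 1600, 950, 750; column 3 is 950.
Long rows with well=W005, depth_m=950: 64.92 + 96.84 + 37.93 = 199.69.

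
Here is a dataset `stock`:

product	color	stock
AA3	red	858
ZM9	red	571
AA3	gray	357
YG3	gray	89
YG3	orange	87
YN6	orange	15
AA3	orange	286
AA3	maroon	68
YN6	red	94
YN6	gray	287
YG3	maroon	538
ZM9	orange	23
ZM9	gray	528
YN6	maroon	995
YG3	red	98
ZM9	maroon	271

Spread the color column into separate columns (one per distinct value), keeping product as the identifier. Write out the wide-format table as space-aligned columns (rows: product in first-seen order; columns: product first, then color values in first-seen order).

product  red  gray  orange  maroon
AA3      858  357   286     68    
ZM9      571  528   23      271   
YG3      98   89    87      538   
YN6      94   287   15      995   

Columns: product plus the 4 distinct color values (red, gray, orange, maroon).
For example, row AA3 column red takes stock=858 from the long row (AA3, red).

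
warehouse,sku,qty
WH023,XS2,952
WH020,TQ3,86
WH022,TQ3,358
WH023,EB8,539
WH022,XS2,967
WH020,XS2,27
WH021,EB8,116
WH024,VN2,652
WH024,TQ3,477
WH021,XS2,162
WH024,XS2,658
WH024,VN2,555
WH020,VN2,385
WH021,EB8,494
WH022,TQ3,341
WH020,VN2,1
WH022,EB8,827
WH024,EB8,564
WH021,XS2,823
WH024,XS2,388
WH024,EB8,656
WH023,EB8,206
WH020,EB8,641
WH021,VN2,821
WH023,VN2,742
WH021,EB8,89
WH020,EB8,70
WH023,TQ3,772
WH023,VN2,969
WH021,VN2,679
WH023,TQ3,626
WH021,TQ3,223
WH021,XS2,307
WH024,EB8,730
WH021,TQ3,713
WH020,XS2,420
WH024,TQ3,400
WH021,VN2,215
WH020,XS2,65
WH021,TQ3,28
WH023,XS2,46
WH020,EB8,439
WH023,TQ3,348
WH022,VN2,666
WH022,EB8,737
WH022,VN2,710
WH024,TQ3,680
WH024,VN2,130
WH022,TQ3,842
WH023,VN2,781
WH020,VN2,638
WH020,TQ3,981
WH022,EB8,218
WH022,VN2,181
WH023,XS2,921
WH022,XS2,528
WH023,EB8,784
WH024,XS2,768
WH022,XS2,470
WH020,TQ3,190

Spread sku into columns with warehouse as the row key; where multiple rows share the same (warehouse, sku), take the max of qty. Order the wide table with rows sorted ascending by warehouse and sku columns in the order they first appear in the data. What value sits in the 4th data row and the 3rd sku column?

784

With rows sorted ascending by warehouse, row 4 is warehouse=WH023. sku columns in first-appearance order: XS2, TQ3, EB8, VN2; column 3 is EB8.
Long rows with warehouse=WH023, sku=EB8: max(539, 206, 784) = 784.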